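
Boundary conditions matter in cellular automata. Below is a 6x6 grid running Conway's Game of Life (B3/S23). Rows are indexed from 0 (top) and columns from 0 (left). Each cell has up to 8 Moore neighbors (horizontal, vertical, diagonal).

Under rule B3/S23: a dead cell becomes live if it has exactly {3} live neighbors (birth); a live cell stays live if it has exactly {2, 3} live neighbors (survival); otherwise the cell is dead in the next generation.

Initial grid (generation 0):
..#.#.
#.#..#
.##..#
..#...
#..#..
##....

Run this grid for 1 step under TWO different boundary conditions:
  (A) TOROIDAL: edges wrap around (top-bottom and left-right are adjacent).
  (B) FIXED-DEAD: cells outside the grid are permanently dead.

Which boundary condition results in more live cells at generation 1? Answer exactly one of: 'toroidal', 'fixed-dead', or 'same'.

Answer: toroidal

Derivation:
Under TOROIDAL boundary, generation 1:
..##..
#.#.##
..##.#
#.##..
#.#...
####.#
Population = 19

Under FIXED-DEAD boundary, generation 1:
.#.#..
..#.##
..##..
..##..
#.#...
##....
Population = 13

Comparison: toroidal=19, fixed-dead=13 -> toroidal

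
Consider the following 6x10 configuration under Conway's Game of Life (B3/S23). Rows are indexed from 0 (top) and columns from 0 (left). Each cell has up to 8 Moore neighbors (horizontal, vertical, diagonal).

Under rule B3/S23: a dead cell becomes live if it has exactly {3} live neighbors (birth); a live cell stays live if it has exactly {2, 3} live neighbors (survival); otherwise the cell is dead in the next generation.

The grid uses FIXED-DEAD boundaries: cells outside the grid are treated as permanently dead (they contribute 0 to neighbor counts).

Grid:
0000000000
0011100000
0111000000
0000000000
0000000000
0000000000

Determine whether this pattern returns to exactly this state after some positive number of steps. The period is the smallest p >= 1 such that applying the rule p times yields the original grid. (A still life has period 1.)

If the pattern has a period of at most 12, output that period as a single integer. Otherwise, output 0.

Simulating and comparing each generation to the original:
Gen 0 (original, given above): 6 live cells
Gen 1: 6 live cells, differs from original
Gen 2: 6 live cells, MATCHES original -> period = 2

Answer: 2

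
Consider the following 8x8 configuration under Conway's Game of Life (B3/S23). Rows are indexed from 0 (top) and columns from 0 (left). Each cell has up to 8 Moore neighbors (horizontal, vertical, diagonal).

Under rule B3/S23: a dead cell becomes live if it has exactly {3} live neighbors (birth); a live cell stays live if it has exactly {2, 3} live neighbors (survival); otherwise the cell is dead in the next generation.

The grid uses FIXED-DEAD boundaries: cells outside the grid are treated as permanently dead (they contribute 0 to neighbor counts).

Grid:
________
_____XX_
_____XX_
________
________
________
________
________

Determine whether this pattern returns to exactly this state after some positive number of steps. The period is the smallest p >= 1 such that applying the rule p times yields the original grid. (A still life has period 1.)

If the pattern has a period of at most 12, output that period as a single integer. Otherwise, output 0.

Simulating and comparing each generation to the original:
Gen 0 (original, given above): 4 live cells
Gen 1: 4 live cells, MATCHES original -> period = 1

Answer: 1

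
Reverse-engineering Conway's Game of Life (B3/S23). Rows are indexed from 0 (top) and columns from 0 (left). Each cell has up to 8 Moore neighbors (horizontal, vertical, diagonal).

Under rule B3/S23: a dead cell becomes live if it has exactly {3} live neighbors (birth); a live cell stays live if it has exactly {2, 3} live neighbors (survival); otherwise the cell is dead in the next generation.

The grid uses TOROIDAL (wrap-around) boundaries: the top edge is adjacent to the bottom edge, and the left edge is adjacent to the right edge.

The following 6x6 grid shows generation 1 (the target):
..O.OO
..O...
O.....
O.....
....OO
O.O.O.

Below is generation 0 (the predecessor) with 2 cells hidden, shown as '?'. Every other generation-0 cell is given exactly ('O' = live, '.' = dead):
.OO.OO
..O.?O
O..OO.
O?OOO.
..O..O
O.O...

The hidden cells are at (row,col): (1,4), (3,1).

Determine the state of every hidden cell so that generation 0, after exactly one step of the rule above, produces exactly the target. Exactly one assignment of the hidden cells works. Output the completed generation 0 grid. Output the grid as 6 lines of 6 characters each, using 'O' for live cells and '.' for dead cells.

Hidden generation-0 cells (in order): (1,4), (3,1).
A hidden cell only influences target cells in its own 3x3 neighborhood. Try each of the 2^2 = 4 assignments, step the completed generation 0 forward once under B3/S23, and compare with the target:
  (1,4)=. (3,1)=. -> step gives (3,2)='O' but target has '.' -> reject
  (1,4)=. (3,1)=O -> step reproduces the target at every cell -> ACCEPT
  (1,4)=O (3,1)=. -> step gives (0,5)='.' but target has 'O' -> reject
  (1,4)=O (3,1)=O -> step gives (0,5)='.' but target has 'O' -> reject
Unique solution: (1,4)=dead, (3,1)=live.
Check: live-neighbor counts of every cell in the completed generation 0:
443423
443554
355545
344545
464533
353434
Applying B3/S23 to generation 0 with these counts gives:
..O.OO
..O...
O.....
O.....
....OO
O.O.O.
which matches the target exactly.

Answer: .OO.OO
..O..O
O..OO.
OOOOO.
..O..O
O.O...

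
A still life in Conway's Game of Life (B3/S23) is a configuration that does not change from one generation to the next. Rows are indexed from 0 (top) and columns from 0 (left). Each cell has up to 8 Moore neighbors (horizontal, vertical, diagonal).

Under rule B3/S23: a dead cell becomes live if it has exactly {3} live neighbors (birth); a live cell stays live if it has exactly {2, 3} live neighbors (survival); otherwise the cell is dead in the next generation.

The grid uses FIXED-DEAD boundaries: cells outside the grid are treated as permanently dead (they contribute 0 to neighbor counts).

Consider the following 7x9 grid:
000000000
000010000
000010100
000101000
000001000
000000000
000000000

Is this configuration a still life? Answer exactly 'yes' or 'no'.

Compute generation 1 and compare to generation 0 (given above):
Generation 1:
000000000
000001000
000110000
000001100
000010000
000000000
000000000
Cell (1,4) differs: gen0=1 vs gen1=0 -> NOT a still life.

Answer: no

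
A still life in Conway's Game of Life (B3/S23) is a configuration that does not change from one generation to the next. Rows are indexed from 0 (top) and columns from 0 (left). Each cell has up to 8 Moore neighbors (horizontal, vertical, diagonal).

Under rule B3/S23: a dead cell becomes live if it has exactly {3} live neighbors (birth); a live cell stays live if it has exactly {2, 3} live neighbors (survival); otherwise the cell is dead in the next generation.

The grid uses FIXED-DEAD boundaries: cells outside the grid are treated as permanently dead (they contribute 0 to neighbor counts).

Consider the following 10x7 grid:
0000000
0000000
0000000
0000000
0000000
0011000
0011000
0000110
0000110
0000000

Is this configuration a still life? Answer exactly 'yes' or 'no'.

Compute generation 1 and compare to generation 0 (given above):
Generation 1:
0000000
0000000
0000000
0000000
0000000
0011000
0010000
0000010
0000110
0000000
Cell (6,3) differs: gen0=1 vs gen1=0 -> NOT a still life.

Answer: no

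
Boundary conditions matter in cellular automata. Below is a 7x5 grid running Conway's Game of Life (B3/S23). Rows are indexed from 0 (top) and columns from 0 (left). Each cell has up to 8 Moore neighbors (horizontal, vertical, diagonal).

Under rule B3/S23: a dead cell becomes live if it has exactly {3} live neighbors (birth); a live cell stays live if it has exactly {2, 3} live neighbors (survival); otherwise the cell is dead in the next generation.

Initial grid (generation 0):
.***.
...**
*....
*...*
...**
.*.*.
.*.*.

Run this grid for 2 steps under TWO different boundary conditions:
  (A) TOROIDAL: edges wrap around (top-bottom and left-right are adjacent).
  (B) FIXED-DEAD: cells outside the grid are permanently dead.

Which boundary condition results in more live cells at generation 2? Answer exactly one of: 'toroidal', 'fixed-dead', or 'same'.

Answer: toroidal

Derivation:
Under TOROIDAL boundary, generation 2:
.....
...*.
...*.
.*.*.
.***.
*....
...*.
Population = 9

Under FIXED-DEAD boundary, generation 2:
..*.*
.....
.....
.....
..*..
..***
.....
Population = 6

Comparison: toroidal=9, fixed-dead=6 -> toroidal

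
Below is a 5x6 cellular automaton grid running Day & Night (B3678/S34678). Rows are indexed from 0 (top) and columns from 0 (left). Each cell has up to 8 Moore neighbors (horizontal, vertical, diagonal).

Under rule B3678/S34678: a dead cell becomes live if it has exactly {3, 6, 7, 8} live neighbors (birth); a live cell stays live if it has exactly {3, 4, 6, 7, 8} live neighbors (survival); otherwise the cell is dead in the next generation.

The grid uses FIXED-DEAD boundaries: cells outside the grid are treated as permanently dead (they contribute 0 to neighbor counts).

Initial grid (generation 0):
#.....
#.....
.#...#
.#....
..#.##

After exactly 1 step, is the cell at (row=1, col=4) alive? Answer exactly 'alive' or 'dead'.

Answer: dead

Derivation:
Simulating step by step:
Generation 0 (given above): 8 live cells
Generation 1: 5 live cells
......
.#....
#.....
..#.##
......

Cell (1,4) at generation 1: 0 -> dead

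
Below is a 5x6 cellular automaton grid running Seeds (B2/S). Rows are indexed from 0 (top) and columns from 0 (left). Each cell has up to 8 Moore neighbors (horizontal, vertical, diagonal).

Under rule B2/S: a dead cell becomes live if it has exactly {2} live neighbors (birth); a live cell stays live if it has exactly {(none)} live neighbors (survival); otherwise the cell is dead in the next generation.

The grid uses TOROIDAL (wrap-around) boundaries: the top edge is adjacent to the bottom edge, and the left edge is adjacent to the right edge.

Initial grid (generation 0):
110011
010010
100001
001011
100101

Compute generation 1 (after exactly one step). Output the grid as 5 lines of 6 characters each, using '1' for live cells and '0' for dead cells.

Simulating step by step:
Generation 0 (given above): 14 live cells
Generation 1: 3 live cells
(generation 1 grid is the final answer)

Answer: 000000
001100
001000
000000
000000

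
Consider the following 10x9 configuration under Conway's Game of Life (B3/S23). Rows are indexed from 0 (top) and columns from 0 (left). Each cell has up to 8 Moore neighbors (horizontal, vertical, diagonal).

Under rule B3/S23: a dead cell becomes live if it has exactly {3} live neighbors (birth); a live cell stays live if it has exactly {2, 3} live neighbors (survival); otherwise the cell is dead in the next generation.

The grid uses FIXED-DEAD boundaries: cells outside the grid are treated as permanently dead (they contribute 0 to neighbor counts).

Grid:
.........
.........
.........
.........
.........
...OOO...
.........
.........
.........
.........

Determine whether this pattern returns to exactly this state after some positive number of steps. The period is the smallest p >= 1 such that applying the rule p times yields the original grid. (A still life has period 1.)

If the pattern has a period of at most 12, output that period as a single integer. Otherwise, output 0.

Simulating and comparing each generation to the original:
Gen 0 (original, given above): 3 live cells
Gen 1: 3 live cells, differs from original
Gen 2: 3 live cells, MATCHES original -> period = 2

Answer: 2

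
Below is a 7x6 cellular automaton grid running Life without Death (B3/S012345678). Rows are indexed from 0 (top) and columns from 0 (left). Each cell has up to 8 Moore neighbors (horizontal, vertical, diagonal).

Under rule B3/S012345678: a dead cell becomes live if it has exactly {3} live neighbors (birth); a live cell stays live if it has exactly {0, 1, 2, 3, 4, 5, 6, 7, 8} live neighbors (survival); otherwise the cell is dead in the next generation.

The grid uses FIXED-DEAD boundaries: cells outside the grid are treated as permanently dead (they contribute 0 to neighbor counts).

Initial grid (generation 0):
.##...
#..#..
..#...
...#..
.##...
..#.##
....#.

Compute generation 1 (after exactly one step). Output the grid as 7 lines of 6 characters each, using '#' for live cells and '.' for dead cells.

Answer: .##...
#..#..
..##..
.#.#..
.##.#.
.##.##
...###

Derivation:
Simulating step by step:
Generation 0 (given above): 12 live cells
Generation 1: 18 live cells
(generation 1 grid is the final answer)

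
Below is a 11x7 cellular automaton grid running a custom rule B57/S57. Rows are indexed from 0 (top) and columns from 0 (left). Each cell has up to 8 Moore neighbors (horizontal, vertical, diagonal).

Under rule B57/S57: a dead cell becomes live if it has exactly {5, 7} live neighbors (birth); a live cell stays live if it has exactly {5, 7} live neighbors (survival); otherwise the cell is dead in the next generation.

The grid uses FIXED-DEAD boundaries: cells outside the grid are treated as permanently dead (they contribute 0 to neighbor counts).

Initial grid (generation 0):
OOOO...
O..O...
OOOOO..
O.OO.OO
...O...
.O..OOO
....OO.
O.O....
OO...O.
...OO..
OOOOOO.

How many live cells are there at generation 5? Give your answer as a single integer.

Simulating step by step:
Generation 0 (given above): 36 live cells
Generation 1: 15 live cells
.......
.OOO...
.OOO...
.OOOO..
....OO.
.......
.......
.......
.......
.OO.O..
.......
Generation 2: 4 live cells
.......
..O....
.O.....
..OO...
.......
.......
.......
.......
.......
.......
.......
Generation 3: 0 live cells
.......
.......
.......
.......
.......
.......
.......
.......
.......
.......
.......
Generation 4: 0 live cells
.......
.......
.......
.......
.......
.......
.......
.......
.......
.......
.......
Generation 5: 0 live cells
.......
.......
.......
.......
.......
.......
.......
.......
.......
.......
.......
Population at generation 5: 0

Answer: 0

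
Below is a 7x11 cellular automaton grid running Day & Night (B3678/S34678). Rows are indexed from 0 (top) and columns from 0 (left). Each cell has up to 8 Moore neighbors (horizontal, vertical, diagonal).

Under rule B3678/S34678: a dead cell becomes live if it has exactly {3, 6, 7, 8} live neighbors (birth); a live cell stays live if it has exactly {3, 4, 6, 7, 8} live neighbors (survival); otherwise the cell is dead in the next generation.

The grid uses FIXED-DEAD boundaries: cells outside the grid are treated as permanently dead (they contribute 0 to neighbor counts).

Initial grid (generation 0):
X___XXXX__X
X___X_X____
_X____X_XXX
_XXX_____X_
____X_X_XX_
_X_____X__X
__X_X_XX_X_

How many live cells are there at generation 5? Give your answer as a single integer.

Answer: 22

Derivation:
Simulating step by step:
Generation 0 (given above): 30 live cells
Generation 1: 24 live cells
_____XX____
_X___XX_X_X
XX_X_X_X_X_
__X__X_____
_X_X___XXXX
___X___X___
________X__
Generation 2: 20 live cells
_____XXX___
X_X__X___X_
_X___X__X__
X_XX___X__X
____X_X_X__
__X____X___
___________
Generation 3: 21 live cells
______X____
_X__XX_XX__
XX_XX_X__X_
_X__XXXXXX_
_XX________
___________
___________
Generation 4: 25 live cells
_____X_X___
X_XXXX_X___
XX_X_X_XXX_
_X__XXXXX__
_____XXXX__
___________
___________
Generation 5: 22 live cells
___X_______
__XX_XXX___
XX_XX_X____
X_X_X_XXX__
____XX__X__
______XX___
___________
Population at generation 5: 22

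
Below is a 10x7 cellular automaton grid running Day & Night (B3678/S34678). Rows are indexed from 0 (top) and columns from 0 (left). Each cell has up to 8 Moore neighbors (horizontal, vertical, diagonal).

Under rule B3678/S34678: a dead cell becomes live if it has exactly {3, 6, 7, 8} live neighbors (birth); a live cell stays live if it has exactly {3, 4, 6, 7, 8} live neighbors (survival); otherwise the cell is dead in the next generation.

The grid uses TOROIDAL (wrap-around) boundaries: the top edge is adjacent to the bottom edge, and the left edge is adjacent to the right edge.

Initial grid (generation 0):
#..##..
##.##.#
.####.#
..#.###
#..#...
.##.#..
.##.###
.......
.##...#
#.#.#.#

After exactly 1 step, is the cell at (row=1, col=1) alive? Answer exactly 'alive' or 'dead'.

Simulating step by step:
Generation 0 (given above): 34 live cells
Generation 1: 33 live cells
....#..
.###..#
##.#.##
..#####
...#..#
.##.#.#
###..#.
...#..#
.#.#.#.
#.#...#

Cell (1,1) at generation 1: 1 -> alive

Answer: alive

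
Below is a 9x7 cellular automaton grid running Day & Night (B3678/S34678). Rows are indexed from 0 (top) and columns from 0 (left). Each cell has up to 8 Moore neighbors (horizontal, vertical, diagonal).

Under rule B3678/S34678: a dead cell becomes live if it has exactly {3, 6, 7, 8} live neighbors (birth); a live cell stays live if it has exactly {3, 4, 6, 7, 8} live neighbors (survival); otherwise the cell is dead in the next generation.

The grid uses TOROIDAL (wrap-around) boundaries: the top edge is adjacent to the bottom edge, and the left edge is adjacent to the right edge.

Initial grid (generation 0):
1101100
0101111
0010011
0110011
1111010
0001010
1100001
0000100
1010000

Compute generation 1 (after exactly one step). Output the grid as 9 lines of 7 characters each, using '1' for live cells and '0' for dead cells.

Answer: 1101100
0101001
0010010
0000010
1101010
0000000
0000110
0000001
0000100

Derivation:
Simulating step by step:
Generation 0 (given above): 29 live cells
Generation 1: 18 live cells
(generation 1 grid is the final answer)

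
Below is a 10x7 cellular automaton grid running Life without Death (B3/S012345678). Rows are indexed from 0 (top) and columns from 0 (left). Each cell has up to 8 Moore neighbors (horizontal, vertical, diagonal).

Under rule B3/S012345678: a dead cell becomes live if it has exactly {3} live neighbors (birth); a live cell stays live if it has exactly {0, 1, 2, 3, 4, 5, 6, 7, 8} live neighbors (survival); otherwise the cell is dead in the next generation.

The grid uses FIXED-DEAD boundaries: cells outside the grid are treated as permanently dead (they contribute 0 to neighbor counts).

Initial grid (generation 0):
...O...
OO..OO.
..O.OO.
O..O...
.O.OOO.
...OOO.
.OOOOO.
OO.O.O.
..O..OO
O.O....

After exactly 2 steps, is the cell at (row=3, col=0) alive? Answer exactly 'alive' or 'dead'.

Answer: alive

Derivation:
Simulating step by step:
Generation 0 (given above): 31 live cells
Generation 1: 43 live cells
...OO..
OOO.OO.
O.O.OO.
OO.O...
.O.OOO.
.O.OOOO
OOOOOOO
OO.O.O.
O.OOOOO
OOO....
Generation 2: 49 live cells
.OOOOO.
OOO.OO.
O.O.OO.
OO.O...
.O.OOOO
.O.OOOO
OOOOOOO
OO.O.O.
O.OOOOO
OOO.OO.

Cell (3,0) at generation 2: 1 -> alive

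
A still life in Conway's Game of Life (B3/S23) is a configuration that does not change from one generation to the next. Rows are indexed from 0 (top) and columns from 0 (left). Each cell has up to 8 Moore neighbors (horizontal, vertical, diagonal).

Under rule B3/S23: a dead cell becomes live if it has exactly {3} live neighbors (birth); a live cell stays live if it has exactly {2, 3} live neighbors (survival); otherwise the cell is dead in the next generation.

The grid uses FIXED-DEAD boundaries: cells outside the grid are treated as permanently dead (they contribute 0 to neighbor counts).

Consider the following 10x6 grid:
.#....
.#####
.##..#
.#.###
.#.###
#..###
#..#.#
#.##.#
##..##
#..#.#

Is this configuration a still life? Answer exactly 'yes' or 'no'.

Answer: no

Derivation:
Compute generation 1 and compare to generation 0 (given above):
Generation 1:
.#.##.
#..###
#.....
##....
##....
##....
#....#
#.##.#
#....#
##...#
Cell (0,3) differs: gen0=0 vs gen1=1 -> NOT a still life.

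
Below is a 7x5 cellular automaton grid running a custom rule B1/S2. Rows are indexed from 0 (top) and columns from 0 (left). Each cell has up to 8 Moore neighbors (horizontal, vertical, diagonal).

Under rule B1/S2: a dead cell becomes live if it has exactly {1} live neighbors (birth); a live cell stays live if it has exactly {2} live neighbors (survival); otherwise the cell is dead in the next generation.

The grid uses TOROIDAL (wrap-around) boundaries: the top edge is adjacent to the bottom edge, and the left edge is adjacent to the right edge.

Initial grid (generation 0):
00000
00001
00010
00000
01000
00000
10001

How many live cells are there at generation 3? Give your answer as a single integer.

Simulating step by step:
Generation 0 (given above): 5 live cells
Generation 1: 15 live cells
01000
10100
10100
11011
10100
00110
01010
Generation 2: 4 live cells
00000
10100
00000
00000
00000
00000
01010
Generation 3: 12 live cells
00000
00011
10111
00000
00000
11011
10001
Population at generation 3: 12

Answer: 12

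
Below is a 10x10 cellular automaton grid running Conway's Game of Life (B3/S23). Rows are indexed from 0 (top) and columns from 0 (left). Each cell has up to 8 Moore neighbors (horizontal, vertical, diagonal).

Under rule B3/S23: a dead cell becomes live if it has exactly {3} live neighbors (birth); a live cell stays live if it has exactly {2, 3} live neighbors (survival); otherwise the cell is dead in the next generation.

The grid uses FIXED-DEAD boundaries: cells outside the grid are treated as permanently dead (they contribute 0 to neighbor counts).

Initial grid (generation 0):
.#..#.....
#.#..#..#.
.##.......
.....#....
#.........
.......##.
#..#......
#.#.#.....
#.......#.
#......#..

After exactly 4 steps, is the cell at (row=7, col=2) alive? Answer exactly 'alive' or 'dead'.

Answer: alive

Derivation:
Simulating step by step:
Generation 0 (given above): 21 live cells
Generation 1: 12 live cells
.#........
#.##......
.##.......
.#........
..........
..........
.#.#......
#..#......
#.........
..........
Generation 2: 12 live cells
.##.......
#..#......
#..#......
.##.......
..........
..........
..#.......
###.......
..........
..........
Generation 3: 12 live cells
.##.......
#..#......
#..#......
.##.......
..........
..........
..#.......
.##.......
.#........
..........
Generation 4: 14 live cells
.##.......
#..#......
#..#......
.##.......
..........
..........
.##.......
.##.......
.##.......
..........

Cell (7,2) at generation 4: 1 -> alive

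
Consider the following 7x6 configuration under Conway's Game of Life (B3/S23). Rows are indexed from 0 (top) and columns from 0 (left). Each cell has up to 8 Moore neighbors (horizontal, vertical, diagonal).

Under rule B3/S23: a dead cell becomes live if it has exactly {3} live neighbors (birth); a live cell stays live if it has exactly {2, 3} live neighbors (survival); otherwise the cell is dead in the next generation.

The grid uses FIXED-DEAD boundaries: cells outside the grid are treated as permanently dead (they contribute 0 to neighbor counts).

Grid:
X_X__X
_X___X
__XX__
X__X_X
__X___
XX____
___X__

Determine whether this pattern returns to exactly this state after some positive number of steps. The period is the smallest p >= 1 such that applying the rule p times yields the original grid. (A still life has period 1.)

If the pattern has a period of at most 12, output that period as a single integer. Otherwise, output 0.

Answer: 0

Derivation:
Simulating and comparing each generation to the original:
Gen 0 (original, given above): 14 live cells
Gen 1: 14 live cells, differs from original
Gen 2: 12 live cells, differs from original
Gen 3: 11 live cells, differs from original
Gen 4: 11 live cells, differs from original
Gen 5: 10 live cells, differs from original
Gen 6: 10 live cells, differs from original
Gen 7: 10 live cells, differs from original
Gen 8: 13 live cells, differs from original
Gen 9: 10 live cells, differs from original
Gen 10: 10 live cells, differs from original
Gen 11: 12 live cells, differs from original
Gen 12: 11 live cells, differs from original
No period found within 12 steps.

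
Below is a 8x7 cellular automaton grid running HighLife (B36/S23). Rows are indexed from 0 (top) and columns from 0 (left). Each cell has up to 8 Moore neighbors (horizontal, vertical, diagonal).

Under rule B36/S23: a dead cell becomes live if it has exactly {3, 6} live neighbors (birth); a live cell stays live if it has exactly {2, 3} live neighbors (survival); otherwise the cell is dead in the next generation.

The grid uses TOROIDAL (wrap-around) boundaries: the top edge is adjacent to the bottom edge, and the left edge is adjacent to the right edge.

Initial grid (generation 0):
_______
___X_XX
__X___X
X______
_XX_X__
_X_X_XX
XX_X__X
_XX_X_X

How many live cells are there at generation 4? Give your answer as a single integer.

Simulating step by step:
Generation 0 (given above): 21 live cells
Generation 1: 31 live cells
X_XXX_X
_____XX
X____XX
X_XX___
_XXXXXX
X_XX_XX
__XX___
_XXX_XX
Generation 2: 12 live cells
_____X_
_X_X___
XX__XX_
______X
_______
X___X__
_______
_____XX
Generation 3: 21 live cells
____XXX
XXX__XX
XXX_XXX
X____XX
_______
_______
_____XX
_____XX
Generation 4: 11 live cells
_X__X__
__X____
__XXX__
____X__
______X
_______
_____XX
X______
Population at generation 4: 11

Answer: 11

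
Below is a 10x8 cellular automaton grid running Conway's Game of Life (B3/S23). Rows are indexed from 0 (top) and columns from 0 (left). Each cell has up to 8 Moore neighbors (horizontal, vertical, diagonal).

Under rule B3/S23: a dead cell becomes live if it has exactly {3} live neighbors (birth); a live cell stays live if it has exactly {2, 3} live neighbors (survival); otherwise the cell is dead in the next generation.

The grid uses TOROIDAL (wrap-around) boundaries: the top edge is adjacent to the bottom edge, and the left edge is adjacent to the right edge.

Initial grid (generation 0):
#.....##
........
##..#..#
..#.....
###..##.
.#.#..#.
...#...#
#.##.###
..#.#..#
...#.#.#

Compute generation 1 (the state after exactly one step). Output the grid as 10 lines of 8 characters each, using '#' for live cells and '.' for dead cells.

Answer: #.....##
.#....#.
##......
..##.##.
#..#.###
.#.####.
.#.#.#..
###..#..
.##.....
...###..

Derivation:
Simulating step by step:
Generation 0 (given above): 30 live cells
Generation 1: 33 live cells
(generation 1 grid is the final answer)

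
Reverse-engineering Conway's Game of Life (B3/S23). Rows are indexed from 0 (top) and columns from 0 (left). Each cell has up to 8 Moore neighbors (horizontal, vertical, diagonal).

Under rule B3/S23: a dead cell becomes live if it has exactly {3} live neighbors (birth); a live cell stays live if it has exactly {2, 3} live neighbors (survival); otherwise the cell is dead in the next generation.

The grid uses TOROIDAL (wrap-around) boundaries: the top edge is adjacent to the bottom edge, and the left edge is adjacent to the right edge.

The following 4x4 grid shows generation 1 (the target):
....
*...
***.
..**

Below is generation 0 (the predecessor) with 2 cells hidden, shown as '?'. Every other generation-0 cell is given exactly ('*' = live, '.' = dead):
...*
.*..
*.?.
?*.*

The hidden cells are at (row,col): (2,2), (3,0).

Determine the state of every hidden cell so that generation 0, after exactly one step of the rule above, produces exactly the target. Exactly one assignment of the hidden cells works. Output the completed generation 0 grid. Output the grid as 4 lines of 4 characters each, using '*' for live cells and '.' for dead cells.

Answer: ...*
.*..
*...
.*.*

Derivation:
Hidden generation-0 cells (in order): (2,2), (3,0).
A hidden cell only influences target cells in its own 3x3 neighborhood. Try each of the 2^2 = 4 assignments, step the completed generation 0 forward once under B3/S23, and compare with the target:
  (2,2)=. (3,0)=. -> step reproduces the target at every cell -> ACCEPT
  (2,2)=. (3,0)=* -> step gives (0,1)='*' but target has '.' -> reject
  (2,2)=* (3,0)=. -> step gives (1,1)='*' but target has '.' -> reject
  (2,2)=* (3,0)=* -> step gives (0,1)='*' but target has '.' -> reject
Unique solution: (2,2)=dead, (3,0)=dead.
Check: live-neighbor counts of every cell in the completed generation 0:
4241
3122
3332
4132
Applying B3/S23 to generation 0 with these counts gives:
....
*...
***.
..**
which matches the target exactly.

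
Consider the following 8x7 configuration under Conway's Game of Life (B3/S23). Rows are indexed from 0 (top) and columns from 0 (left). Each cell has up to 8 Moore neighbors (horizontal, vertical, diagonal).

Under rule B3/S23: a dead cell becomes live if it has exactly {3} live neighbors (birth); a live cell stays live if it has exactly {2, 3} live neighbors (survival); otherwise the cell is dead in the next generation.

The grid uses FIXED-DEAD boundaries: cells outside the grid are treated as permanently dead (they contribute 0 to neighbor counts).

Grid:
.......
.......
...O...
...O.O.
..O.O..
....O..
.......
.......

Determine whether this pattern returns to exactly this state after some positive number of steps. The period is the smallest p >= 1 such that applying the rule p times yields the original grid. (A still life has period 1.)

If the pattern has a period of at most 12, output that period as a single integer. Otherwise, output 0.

Answer: 2

Derivation:
Simulating and comparing each generation to the original:
Gen 0 (original, given above): 6 live cells
Gen 1: 6 live cells, differs from original
Gen 2: 6 live cells, MATCHES original -> period = 2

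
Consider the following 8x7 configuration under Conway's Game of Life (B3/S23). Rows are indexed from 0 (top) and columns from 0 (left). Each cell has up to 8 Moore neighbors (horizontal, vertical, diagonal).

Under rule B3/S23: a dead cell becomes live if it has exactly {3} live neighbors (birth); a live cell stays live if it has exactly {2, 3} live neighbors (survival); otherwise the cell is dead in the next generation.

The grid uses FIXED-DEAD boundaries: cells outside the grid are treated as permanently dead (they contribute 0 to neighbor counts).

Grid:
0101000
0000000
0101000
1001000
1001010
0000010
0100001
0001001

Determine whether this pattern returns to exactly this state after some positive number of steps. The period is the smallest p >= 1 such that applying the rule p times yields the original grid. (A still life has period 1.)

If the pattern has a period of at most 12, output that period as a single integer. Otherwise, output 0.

Answer: 0

Derivation:
Simulating and comparing each generation to the original:
Gen 0 (original, given above): 14 live cells
Gen 1: 9 live cells, differs from original
Gen 2: 10 live cells, differs from original
Gen 3: 11 live cells, differs from original
Gen 4: 5 live cells, differs from original
Gen 5: 2 live cells, differs from original
Gen 6: 0 live cells, differs from original
Gen 7: 0 live cells, differs from original
Gen 8: 0 live cells, differs from original
Gen 9: 0 live cells, differs from original
Gen 10: 0 live cells, differs from original
Gen 11: 0 live cells, differs from original
Gen 12: 0 live cells, differs from original
No period found within 12 steps.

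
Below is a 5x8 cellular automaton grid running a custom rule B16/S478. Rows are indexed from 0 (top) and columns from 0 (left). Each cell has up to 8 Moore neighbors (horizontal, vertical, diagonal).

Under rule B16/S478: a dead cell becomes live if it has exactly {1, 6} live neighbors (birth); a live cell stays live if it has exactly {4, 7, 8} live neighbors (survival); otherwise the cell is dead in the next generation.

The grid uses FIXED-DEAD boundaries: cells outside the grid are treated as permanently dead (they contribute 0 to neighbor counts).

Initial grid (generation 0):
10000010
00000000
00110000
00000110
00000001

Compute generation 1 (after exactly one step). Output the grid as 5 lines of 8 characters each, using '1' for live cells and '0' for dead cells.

Simulating step by step:
Generation 0 (given above): 7 live cells
Generation 1: 12 live cells
(generation 1 grid is the final answer)

Answer: 01000101
10001111
01000001
01000000
00001000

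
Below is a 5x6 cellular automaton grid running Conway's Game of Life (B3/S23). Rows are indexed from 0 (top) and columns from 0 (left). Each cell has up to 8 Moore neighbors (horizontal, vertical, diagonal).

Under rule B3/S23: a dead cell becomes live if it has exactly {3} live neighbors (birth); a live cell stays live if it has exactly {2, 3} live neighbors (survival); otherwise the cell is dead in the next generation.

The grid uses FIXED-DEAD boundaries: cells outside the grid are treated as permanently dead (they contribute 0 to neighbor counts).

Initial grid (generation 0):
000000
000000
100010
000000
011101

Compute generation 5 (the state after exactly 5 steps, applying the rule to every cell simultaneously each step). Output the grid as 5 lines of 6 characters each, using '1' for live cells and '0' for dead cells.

Simulating step by step:
Generation 0 (given above): 6 live cells
Generation 1: 5 live cells
000000
000000
000000
011110
001000
Generation 2: 7 live cells
000000
000000
001100
011100
011000
Generation 3: 4 live cells
000000
000000
010100
000000
010100
Generation 4: 0 live cells
000000
000000
000000
000000
000000
Generation 5: 0 live cells
(generation 5 grid is the final answer)

Answer: 000000
000000
000000
000000
000000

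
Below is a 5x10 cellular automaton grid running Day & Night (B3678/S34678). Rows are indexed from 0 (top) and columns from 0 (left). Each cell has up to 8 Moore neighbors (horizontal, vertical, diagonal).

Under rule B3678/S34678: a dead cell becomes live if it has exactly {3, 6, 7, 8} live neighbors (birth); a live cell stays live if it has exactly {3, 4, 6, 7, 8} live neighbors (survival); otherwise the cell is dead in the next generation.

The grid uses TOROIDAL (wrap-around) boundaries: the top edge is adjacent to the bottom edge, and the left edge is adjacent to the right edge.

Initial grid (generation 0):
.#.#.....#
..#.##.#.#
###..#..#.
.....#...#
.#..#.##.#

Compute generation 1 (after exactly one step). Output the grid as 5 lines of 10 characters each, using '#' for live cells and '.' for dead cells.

Simulating step by step:
Generation 0 (given above): 20 live cells
Generation 1: 18 live cells
(generation 1 grid is the final answer)

Answer: ...#...#..
..#.#.#..#
##.#.#..#.
..#.##.#.#
..#..#....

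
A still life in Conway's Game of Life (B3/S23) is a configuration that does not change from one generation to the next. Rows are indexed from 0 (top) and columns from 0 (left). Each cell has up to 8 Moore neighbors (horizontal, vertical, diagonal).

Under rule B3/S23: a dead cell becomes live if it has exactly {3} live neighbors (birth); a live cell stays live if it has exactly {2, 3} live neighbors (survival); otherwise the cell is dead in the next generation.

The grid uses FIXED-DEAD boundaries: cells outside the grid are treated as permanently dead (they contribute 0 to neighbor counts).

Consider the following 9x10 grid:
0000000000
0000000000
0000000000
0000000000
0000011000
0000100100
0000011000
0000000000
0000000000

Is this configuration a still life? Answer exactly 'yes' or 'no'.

Compute generation 1 and compare to generation 0 (given above):
Generation 1:
0000000000
0000000000
0000000000
0000000000
0000011000
0000100100
0000011000
0000000000
0000000000
The grids are IDENTICAL -> still life.

Answer: yes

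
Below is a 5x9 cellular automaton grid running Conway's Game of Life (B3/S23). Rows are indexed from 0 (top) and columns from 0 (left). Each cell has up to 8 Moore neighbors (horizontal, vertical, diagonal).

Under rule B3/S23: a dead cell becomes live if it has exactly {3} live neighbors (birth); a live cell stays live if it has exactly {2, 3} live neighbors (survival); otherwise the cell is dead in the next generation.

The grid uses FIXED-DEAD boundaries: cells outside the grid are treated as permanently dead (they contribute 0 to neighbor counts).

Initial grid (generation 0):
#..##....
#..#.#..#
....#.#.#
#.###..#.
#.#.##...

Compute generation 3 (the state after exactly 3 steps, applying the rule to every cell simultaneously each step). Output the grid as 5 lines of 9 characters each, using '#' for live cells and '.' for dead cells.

Simulating step by step:
Generation 0 (given above): 19 live cells
Generation 1: 15 live cells
...##....
...#.#.#.
.##...#.#
..#...##.
..#.##...
Generation 2: 17 live cells
...##....
...#.###.
.###.#..#
..#...##.
...#.##..
Generation 3: 16 live cells
(generation 3 grid is the final answer)

Answer: ...####..
.....###.
.#.#.#..#
.#.....#.
.....###.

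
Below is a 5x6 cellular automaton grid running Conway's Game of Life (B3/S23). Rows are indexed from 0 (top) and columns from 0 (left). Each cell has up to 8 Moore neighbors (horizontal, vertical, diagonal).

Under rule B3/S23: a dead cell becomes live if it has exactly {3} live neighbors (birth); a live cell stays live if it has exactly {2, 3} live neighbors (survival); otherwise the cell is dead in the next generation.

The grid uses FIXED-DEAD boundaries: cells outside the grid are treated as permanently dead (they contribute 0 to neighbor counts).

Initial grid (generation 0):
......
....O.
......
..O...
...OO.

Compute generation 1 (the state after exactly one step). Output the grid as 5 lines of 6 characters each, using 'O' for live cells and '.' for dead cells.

Answer: ......
......
......
...O..
...O..

Derivation:
Simulating step by step:
Generation 0 (given above): 4 live cells
Generation 1: 2 live cells
(generation 1 grid is the final answer)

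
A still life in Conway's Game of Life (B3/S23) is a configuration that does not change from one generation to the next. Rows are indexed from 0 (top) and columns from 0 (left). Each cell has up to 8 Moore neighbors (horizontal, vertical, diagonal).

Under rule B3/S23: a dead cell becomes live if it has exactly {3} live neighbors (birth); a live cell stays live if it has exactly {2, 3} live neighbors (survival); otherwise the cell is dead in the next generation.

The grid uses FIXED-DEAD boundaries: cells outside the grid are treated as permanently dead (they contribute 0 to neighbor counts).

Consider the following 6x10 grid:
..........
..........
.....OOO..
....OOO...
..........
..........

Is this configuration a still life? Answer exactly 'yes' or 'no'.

Compute generation 1 and compare to generation 0 (given above):
Generation 1:
..........
......O...
....O..O..
....O..O..
.....O....
..........
Cell (1,6) differs: gen0=0 vs gen1=1 -> NOT a still life.

Answer: no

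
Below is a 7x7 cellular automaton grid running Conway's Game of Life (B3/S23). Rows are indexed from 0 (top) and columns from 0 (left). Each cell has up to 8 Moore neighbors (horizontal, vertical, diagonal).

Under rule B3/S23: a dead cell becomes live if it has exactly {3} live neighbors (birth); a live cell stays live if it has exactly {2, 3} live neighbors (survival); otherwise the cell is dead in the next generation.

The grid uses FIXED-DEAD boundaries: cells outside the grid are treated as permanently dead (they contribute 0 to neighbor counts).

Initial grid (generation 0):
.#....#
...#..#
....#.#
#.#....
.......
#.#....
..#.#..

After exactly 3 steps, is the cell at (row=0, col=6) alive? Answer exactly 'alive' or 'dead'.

Simulating step by step:
Generation 0 (given above): 12 live cells
Generation 1: 7 live cells
.......
......#
...#.#.
.......
.......
.#.#...
.#.#...
Generation 2: 0 live cells
.......
.......
.......
.......
.......
.......
.......
Generation 3: 0 live cells
.......
.......
.......
.......
.......
.......
.......

Cell (0,6) at generation 3: 0 -> dead

Answer: dead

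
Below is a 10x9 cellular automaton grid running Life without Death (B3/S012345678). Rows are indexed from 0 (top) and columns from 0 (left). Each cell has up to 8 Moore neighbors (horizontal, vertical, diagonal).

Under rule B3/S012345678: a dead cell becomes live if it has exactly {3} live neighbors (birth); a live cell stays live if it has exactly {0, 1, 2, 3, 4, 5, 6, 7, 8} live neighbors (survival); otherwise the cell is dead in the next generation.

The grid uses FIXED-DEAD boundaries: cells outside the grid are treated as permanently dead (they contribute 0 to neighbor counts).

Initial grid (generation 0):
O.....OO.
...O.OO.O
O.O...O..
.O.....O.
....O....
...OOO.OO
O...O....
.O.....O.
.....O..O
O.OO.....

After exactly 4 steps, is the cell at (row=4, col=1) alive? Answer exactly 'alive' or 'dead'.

Answer: dead

Derivation:
Simulating step by step:
Generation 0 (given above): 27 live cells
Generation 1: 43 live cells
O....OOO.
.O.O.OO.O
OOO..OO..
.O.....O.
...OOOOOO
...OOO.OO
O..OOOOOO
.O.....O.
.OO..O..O
O.OO.....
Generation 2: 55 live cells
O...OOOO.
.O.O.OO.O
OOO.OOO..
OO.O...OO
..OOOOOOO
..OOOO.OO
O.OOOOOOO
OO.O...O.
OOOO.O..O
O.OO.....
Generation 3: 57 live cells
O...OOOO.
.O.O.OO.O
OOO.OOO.O
OO.O...OO
..OOOOOOO
..OOOO.OO
O.OOOOOOO
OO.O...O.
OOOO.O..O
O.OOO....
Generation 4: 57 live cells
O...OOOO.
.O.O.OO.O
OOO.OOO.O
OO.O...OO
..OOOOOOO
..OOOO.OO
O.OOOOOOO
OO.O...O.
OOOO.O..O
O.OOO....

Cell (4,1) at generation 4: 0 -> dead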